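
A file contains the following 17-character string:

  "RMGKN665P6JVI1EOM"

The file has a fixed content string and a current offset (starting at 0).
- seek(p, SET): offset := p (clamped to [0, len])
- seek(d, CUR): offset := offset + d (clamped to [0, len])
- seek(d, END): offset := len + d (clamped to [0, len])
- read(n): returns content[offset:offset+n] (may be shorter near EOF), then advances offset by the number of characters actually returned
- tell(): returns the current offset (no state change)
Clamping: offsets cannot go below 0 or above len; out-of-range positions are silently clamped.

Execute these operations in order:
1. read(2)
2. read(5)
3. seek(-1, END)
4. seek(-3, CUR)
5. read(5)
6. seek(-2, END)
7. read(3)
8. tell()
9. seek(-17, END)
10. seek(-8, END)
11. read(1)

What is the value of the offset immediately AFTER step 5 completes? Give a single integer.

After 1 (read(2)): returned 'RM', offset=2
After 2 (read(5)): returned 'GKN66', offset=7
After 3 (seek(-1, END)): offset=16
After 4 (seek(-3, CUR)): offset=13
After 5 (read(5)): returned '1EOM', offset=17

Answer: 17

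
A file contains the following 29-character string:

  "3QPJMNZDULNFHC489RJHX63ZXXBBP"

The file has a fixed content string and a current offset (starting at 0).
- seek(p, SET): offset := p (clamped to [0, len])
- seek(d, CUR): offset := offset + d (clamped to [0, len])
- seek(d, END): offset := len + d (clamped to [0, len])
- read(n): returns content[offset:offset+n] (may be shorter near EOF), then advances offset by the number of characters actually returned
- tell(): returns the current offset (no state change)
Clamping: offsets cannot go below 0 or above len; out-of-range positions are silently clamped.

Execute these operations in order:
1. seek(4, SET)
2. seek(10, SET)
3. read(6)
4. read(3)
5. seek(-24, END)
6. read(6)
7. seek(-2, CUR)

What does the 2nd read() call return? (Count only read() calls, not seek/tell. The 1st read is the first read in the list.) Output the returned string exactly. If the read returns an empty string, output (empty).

After 1 (seek(4, SET)): offset=4
After 2 (seek(10, SET)): offset=10
After 3 (read(6)): returned 'NFHC48', offset=16
After 4 (read(3)): returned '9RJ', offset=19
After 5 (seek(-24, END)): offset=5
After 6 (read(6)): returned 'NZDULN', offset=11
After 7 (seek(-2, CUR)): offset=9

Answer: 9RJ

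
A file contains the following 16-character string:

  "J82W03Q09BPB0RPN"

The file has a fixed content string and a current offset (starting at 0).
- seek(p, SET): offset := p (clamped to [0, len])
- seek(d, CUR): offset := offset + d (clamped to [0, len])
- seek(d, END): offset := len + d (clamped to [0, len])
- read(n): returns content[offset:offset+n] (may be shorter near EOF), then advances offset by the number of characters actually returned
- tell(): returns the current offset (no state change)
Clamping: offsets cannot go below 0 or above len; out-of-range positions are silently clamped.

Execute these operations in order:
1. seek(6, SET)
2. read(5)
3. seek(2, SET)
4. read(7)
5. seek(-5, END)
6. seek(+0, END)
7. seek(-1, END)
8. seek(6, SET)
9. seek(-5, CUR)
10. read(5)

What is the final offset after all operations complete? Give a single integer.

After 1 (seek(6, SET)): offset=6
After 2 (read(5)): returned 'Q09BP', offset=11
After 3 (seek(2, SET)): offset=2
After 4 (read(7)): returned '2W03Q09', offset=9
After 5 (seek(-5, END)): offset=11
After 6 (seek(+0, END)): offset=16
After 7 (seek(-1, END)): offset=15
After 8 (seek(6, SET)): offset=6
After 9 (seek(-5, CUR)): offset=1
After 10 (read(5)): returned '82W03', offset=6

Answer: 6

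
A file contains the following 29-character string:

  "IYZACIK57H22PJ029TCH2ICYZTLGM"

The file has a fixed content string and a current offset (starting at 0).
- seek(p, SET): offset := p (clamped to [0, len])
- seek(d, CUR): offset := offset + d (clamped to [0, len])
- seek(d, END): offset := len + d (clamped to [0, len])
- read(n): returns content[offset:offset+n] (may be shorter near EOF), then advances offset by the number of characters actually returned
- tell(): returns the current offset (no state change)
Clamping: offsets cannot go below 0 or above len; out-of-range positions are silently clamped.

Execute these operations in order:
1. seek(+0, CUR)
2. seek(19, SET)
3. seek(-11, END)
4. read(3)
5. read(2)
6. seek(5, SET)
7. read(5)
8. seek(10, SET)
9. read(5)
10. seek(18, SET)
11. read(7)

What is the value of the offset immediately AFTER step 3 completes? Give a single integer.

Answer: 18

Derivation:
After 1 (seek(+0, CUR)): offset=0
After 2 (seek(19, SET)): offset=19
After 3 (seek(-11, END)): offset=18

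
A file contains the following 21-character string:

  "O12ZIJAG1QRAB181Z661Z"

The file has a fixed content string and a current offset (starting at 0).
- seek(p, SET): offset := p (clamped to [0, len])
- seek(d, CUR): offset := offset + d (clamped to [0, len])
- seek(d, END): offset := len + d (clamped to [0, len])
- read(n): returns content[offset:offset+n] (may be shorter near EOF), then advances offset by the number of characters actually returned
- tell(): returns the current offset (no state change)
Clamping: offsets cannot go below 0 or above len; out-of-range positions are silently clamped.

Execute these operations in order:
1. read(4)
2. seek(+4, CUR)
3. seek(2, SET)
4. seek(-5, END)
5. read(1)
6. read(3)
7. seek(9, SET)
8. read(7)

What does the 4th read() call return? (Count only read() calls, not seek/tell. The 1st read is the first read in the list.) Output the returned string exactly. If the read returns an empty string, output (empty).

After 1 (read(4)): returned 'O12Z', offset=4
After 2 (seek(+4, CUR)): offset=8
After 3 (seek(2, SET)): offset=2
After 4 (seek(-5, END)): offset=16
After 5 (read(1)): returned 'Z', offset=17
After 6 (read(3)): returned '661', offset=20
After 7 (seek(9, SET)): offset=9
After 8 (read(7)): returned 'QRAB181', offset=16

Answer: QRAB181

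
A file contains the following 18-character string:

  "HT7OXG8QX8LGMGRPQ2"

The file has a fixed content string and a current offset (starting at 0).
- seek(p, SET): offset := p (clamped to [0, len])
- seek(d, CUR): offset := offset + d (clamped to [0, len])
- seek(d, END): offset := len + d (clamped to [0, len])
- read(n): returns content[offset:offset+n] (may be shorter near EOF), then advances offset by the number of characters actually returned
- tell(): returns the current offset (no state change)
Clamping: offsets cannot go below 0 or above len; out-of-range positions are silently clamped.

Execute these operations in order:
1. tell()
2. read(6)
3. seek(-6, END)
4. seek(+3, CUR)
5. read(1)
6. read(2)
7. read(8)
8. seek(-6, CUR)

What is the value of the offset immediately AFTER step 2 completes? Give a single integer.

After 1 (tell()): offset=0
After 2 (read(6)): returned 'HT7OXG', offset=6

Answer: 6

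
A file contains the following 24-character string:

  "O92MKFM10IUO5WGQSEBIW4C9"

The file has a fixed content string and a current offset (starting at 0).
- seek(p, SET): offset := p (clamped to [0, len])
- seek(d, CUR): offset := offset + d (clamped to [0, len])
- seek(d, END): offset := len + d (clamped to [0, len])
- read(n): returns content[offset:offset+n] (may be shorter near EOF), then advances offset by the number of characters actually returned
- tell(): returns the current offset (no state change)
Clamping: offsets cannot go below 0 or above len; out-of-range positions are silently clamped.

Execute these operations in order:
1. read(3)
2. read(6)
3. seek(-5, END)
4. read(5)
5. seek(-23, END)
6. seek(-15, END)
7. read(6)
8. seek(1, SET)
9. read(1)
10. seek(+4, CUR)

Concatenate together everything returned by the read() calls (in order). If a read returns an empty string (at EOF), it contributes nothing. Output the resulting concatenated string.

Answer: O92MKFM10IW4C9IUO5WG9

Derivation:
After 1 (read(3)): returned 'O92', offset=3
After 2 (read(6)): returned 'MKFM10', offset=9
After 3 (seek(-5, END)): offset=19
After 4 (read(5)): returned 'IW4C9', offset=24
After 5 (seek(-23, END)): offset=1
After 6 (seek(-15, END)): offset=9
After 7 (read(6)): returned 'IUO5WG', offset=15
After 8 (seek(1, SET)): offset=1
After 9 (read(1)): returned '9', offset=2
After 10 (seek(+4, CUR)): offset=6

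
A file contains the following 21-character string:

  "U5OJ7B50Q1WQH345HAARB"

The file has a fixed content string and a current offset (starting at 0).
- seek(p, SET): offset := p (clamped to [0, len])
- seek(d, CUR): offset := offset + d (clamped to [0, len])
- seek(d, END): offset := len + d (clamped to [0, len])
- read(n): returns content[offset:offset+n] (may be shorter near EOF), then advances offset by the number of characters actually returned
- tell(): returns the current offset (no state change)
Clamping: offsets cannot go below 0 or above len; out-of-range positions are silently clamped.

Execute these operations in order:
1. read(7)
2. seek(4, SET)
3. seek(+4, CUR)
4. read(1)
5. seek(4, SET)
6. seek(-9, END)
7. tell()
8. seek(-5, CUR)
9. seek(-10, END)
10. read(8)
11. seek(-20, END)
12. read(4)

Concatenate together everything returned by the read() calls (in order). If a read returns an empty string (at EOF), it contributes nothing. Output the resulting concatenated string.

After 1 (read(7)): returned 'U5OJ7B5', offset=7
After 2 (seek(4, SET)): offset=4
After 3 (seek(+4, CUR)): offset=8
After 4 (read(1)): returned 'Q', offset=9
After 5 (seek(4, SET)): offset=4
After 6 (seek(-9, END)): offset=12
After 7 (tell()): offset=12
After 8 (seek(-5, CUR)): offset=7
After 9 (seek(-10, END)): offset=11
After 10 (read(8)): returned 'QH345HAA', offset=19
After 11 (seek(-20, END)): offset=1
After 12 (read(4)): returned '5OJ7', offset=5

Answer: U5OJ7B5QQH345HAA5OJ7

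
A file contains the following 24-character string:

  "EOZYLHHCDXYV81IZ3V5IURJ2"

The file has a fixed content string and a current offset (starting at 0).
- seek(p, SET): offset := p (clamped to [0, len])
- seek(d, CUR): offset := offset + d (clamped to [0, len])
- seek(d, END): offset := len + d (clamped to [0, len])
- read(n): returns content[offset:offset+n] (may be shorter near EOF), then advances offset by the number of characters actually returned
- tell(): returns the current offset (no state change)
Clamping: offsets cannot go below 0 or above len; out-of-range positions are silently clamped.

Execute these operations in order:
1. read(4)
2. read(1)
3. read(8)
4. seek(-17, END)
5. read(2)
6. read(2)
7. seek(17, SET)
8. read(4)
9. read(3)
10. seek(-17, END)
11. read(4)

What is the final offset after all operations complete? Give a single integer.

After 1 (read(4)): returned 'EOZY', offset=4
After 2 (read(1)): returned 'L', offset=5
After 3 (read(8)): returned 'HHCDXYV8', offset=13
After 4 (seek(-17, END)): offset=7
After 5 (read(2)): returned 'CD', offset=9
After 6 (read(2)): returned 'XY', offset=11
After 7 (seek(17, SET)): offset=17
After 8 (read(4)): returned 'V5IU', offset=21
After 9 (read(3)): returned 'RJ2', offset=24
After 10 (seek(-17, END)): offset=7
After 11 (read(4)): returned 'CDXY', offset=11

Answer: 11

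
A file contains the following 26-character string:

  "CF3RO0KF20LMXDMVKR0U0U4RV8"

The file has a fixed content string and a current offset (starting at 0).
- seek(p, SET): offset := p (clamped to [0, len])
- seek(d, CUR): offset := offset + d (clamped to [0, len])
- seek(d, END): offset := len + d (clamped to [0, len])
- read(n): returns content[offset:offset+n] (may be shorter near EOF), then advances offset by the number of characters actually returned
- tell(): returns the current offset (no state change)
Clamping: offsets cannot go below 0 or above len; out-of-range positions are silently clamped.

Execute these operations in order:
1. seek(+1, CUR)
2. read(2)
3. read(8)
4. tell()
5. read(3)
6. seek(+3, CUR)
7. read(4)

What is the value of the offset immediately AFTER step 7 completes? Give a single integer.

After 1 (seek(+1, CUR)): offset=1
After 2 (read(2)): returned 'F3', offset=3
After 3 (read(8)): returned 'RO0KF20L', offset=11
After 4 (tell()): offset=11
After 5 (read(3)): returned 'MXD', offset=14
After 6 (seek(+3, CUR)): offset=17
After 7 (read(4)): returned 'R0U0', offset=21

Answer: 21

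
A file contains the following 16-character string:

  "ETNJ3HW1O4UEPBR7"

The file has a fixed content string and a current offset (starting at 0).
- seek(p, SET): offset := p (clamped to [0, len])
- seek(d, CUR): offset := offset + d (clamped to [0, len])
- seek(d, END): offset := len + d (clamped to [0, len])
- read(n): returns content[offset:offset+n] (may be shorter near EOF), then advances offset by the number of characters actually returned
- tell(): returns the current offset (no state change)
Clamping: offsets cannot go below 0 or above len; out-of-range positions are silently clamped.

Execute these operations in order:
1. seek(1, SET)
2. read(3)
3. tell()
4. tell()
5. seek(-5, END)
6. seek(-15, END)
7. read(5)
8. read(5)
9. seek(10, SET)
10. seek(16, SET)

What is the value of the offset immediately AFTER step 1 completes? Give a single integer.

Answer: 1

Derivation:
After 1 (seek(1, SET)): offset=1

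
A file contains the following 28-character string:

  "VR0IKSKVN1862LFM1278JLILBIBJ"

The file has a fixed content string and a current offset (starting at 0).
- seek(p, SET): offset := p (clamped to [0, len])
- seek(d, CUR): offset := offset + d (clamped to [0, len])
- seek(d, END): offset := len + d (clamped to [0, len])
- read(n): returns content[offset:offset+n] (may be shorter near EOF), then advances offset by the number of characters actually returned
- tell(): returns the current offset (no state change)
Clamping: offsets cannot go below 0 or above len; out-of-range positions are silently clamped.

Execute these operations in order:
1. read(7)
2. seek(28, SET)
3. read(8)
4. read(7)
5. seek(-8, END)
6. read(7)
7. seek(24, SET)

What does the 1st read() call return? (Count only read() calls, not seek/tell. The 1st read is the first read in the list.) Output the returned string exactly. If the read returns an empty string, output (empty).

Answer: VR0IKSK

Derivation:
After 1 (read(7)): returned 'VR0IKSK', offset=7
After 2 (seek(28, SET)): offset=28
After 3 (read(8)): returned '', offset=28
After 4 (read(7)): returned '', offset=28
After 5 (seek(-8, END)): offset=20
After 6 (read(7)): returned 'JLILBIB', offset=27
After 7 (seek(24, SET)): offset=24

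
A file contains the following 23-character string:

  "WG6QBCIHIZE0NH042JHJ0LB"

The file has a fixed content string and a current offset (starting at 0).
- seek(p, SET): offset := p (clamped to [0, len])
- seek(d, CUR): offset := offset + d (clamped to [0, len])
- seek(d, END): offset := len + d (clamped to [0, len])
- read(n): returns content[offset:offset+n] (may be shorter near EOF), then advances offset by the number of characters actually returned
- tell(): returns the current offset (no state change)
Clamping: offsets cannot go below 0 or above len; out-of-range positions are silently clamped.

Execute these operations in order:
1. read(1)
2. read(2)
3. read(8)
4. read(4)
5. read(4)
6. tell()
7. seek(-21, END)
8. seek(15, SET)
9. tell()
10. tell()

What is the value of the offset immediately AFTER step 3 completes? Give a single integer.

After 1 (read(1)): returned 'W', offset=1
After 2 (read(2)): returned 'G6', offset=3
After 3 (read(8)): returned 'QBCIHIZE', offset=11

Answer: 11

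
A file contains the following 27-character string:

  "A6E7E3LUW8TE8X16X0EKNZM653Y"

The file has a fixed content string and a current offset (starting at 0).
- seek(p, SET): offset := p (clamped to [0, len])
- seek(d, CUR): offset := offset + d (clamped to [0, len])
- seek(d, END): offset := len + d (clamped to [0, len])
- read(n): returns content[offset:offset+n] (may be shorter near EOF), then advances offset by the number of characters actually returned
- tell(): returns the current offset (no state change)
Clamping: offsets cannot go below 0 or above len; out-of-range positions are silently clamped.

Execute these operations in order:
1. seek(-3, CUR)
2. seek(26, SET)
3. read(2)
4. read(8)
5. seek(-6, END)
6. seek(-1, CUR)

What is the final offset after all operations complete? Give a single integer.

After 1 (seek(-3, CUR)): offset=0
After 2 (seek(26, SET)): offset=26
After 3 (read(2)): returned 'Y', offset=27
After 4 (read(8)): returned '', offset=27
After 5 (seek(-6, END)): offset=21
After 6 (seek(-1, CUR)): offset=20

Answer: 20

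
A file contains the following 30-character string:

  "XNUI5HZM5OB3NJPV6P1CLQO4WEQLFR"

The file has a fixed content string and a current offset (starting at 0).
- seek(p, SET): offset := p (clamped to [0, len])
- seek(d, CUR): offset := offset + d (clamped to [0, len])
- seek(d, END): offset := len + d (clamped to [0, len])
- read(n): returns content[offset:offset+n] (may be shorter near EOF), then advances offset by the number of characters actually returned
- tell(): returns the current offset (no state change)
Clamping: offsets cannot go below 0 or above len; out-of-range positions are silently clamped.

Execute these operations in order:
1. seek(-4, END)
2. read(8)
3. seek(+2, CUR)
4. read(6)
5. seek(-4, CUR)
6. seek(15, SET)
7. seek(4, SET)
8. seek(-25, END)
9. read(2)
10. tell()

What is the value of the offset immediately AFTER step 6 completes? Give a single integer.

Answer: 15

Derivation:
After 1 (seek(-4, END)): offset=26
After 2 (read(8)): returned 'QLFR', offset=30
After 3 (seek(+2, CUR)): offset=30
After 4 (read(6)): returned '', offset=30
After 5 (seek(-4, CUR)): offset=26
After 6 (seek(15, SET)): offset=15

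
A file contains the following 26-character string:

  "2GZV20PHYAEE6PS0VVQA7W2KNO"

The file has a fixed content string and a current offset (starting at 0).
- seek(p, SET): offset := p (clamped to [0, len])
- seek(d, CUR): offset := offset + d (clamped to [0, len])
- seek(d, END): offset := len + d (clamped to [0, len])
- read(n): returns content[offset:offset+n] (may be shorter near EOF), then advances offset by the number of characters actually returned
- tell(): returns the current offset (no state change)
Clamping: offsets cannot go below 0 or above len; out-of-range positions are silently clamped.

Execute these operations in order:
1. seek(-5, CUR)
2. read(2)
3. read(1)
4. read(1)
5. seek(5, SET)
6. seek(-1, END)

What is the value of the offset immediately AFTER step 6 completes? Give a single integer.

Answer: 25

Derivation:
After 1 (seek(-5, CUR)): offset=0
After 2 (read(2)): returned '2G', offset=2
After 3 (read(1)): returned 'Z', offset=3
After 4 (read(1)): returned 'V', offset=4
After 5 (seek(5, SET)): offset=5
After 6 (seek(-1, END)): offset=25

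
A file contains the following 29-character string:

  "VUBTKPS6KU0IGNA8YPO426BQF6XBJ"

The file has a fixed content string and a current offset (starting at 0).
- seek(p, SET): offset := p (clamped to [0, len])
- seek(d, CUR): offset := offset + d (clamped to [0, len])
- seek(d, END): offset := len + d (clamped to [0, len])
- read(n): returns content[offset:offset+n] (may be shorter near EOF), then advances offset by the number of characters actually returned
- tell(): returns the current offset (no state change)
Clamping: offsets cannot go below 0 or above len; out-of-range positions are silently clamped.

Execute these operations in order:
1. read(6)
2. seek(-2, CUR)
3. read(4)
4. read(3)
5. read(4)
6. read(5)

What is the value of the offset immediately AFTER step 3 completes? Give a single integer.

After 1 (read(6)): returned 'VUBTKP', offset=6
After 2 (seek(-2, CUR)): offset=4
After 3 (read(4)): returned 'KPS6', offset=8

Answer: 8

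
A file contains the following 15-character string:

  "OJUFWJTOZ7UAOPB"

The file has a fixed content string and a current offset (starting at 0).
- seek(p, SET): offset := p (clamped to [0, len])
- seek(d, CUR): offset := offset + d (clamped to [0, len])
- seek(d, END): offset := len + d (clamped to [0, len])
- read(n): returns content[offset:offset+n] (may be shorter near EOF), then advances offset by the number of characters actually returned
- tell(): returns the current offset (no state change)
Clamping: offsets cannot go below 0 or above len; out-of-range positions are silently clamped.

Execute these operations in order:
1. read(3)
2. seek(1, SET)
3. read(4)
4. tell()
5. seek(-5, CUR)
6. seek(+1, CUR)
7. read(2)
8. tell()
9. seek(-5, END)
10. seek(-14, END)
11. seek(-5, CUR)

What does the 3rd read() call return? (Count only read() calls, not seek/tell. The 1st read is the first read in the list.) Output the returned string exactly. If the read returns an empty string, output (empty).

After 1 (read(3)): returned 'OJU', offset=3
After 2 (seek(1, SET)): offset=1
After 3 (read(4)): returned 'JUFW', offset=5
After 4 (tell()): offset=5
After 5 (seek(-5, CUR)): offset=0
After 6 (seek(+1, CUR)): offset=1
After 7 (read(2)): returned 'JU', offset=3
After 8 (tell()): offset=3
After 9 (seek(-5, END)): offset=10
After 10 (seek(-14, END)): offset=1
After 11 (seek(-5, CUR)): offset=0

Answer: JU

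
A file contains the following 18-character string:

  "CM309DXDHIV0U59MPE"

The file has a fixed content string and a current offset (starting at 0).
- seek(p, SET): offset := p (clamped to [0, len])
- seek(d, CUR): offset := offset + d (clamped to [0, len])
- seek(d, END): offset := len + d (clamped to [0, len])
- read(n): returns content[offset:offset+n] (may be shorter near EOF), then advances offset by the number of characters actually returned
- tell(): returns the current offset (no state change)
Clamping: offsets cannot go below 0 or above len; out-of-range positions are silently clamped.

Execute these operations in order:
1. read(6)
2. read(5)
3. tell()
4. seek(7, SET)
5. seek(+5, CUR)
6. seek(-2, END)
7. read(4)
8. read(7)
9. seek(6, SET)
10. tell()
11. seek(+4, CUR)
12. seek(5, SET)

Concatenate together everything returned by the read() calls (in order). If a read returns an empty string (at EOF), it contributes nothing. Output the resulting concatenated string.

After 1 (read(6)): returned 'CM309D', offset=6
After 2 (read(5)): returned 'XDHIV', offset=11
After 3 (tell()): offset=11
After 4 (seek(7, SET)): offset=7
After 5 (seek(+5, CUR)): offset=12
After 6 (seek(-2, END)): offset=16
After 7 (read(4)): returned 'PE', offset=18
After 8 (read(7)): returned '', offset=18
After 9 (seek(6, SET)): offset=6
After 10 (tell()): offset=6
After 11 (seek(+4, CUR)): offset=10
After 12 (seek(5, SET)): offset=5

Answer: CM309DXDHIVPE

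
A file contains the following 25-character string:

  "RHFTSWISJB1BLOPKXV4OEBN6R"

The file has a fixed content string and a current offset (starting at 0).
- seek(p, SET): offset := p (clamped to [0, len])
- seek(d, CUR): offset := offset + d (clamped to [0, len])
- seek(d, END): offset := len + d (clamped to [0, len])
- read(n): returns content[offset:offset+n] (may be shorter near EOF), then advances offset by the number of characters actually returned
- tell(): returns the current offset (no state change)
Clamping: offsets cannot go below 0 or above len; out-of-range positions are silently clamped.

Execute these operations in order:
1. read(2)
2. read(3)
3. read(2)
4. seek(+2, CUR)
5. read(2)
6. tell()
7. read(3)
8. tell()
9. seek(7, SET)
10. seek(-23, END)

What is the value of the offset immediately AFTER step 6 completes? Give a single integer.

After 1 (read(2)): returned 'RH', offset=2
After 2 (read(3)): returned 'FTS', offset=5
After 3 (read(2)): returned 'WI', offset=7
After 4 (seek(+2, CUR)): offset=9
After 5 (read(2)): returned 'B1', offset=11
After 6 (tell()): offset=11

Answer: 11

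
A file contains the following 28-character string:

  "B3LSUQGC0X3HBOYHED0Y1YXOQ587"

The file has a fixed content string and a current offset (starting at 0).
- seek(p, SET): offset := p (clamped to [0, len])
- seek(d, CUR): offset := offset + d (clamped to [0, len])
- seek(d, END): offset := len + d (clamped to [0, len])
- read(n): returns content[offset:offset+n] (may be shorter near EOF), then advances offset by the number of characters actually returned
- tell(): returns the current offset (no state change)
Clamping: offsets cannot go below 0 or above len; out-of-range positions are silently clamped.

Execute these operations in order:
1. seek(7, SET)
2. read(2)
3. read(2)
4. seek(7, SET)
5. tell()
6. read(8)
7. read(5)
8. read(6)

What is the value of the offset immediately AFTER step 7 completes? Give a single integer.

After 1 (seek(7, SET)): offset=7
After 2 (read(2)): returned 'C0', offset=9
After 3 (read(2)): returned 'X3', offset=11
After 4 (seek(7, SET)): offset=7
After 5 (tell()): offset=7
After 6 (read(8)): returned 'C0X3HBOY', offset=15
After 7 (read(5)): returned 'HED0Y', offset=20

Answer: 20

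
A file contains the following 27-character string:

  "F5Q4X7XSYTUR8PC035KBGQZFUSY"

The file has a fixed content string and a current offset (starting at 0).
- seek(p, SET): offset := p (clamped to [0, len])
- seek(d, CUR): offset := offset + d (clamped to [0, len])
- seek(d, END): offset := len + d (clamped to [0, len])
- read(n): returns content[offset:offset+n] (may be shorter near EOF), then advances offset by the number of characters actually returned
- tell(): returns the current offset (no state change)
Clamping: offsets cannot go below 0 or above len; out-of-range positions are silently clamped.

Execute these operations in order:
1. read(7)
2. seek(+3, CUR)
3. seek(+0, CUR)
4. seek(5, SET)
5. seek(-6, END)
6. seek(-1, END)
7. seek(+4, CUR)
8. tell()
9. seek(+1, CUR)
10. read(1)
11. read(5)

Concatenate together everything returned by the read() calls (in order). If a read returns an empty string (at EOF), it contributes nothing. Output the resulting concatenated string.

Answer: F5Q4X7X

Derivation:
After 1 (read(7)): returned 'F5Q4X7X', offset=7
After 2 (seek(+3, CUR)): offset=10
After 3 (seek(+0, CUR)): offset=10
After 4 (seek(5, SET)): offset=5
After 5 (seek(-6, END)): offset=21
After 6 (seek(-1, END)): offset=26
After 7 (seek(+4, CUR)): offset=27
After 8 (tell()): offset=27
After 9 (seek(+1, CUR)): offset=27
After 10 (read(1)): returned '', offset=27
After 11 (read(5)): returned '', offset=27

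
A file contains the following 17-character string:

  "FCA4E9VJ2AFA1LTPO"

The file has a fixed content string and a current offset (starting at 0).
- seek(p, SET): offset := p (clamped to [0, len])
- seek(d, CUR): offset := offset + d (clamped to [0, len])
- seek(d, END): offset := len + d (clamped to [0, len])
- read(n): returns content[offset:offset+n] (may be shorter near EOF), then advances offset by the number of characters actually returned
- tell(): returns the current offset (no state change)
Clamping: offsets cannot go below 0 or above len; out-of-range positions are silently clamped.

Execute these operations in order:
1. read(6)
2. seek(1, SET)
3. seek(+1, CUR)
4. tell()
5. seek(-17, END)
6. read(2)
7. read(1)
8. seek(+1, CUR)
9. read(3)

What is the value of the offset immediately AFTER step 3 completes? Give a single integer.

After 1 (read(6)): returned 'FCA4E9', offset=6
After 2 (seek(1, SET)): offset=1
After 3 (seek(+1, CUR)): offset=2

Answer: 2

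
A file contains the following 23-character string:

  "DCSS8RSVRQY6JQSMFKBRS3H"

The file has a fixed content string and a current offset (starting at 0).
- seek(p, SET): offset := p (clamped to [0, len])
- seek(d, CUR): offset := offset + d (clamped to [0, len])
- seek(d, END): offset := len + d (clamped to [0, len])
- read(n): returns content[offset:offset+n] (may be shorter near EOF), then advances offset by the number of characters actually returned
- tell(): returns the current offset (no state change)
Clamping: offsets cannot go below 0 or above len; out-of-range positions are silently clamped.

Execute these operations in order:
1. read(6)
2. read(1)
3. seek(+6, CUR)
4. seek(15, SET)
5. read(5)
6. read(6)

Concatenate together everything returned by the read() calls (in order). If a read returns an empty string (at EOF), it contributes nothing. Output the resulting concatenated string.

Answer: DCSS8RSMFKBRS3H

Derivation:
After 1 (read(6)): returned 'DCSS8R', offset=6
After 2 (read(1)): returned 'S', offset=7
After 3 (seek(+6, CUR)): offset=13
After 4 (seek(15, SET)): offset=15
After 5 (read(5)): returned 'MFKBR', offset=20
After 6 (read(6)): returned 'S3H', offset=23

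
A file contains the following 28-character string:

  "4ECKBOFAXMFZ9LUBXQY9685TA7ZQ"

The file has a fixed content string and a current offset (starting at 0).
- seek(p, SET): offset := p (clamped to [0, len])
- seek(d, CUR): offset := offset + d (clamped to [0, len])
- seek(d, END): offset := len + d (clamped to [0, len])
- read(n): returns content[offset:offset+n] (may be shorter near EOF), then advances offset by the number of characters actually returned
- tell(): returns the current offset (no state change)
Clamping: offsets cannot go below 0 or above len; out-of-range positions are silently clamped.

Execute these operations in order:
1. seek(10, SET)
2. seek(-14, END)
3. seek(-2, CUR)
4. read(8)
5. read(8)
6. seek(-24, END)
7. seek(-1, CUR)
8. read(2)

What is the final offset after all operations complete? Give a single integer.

After 1 (seek(10, SET)): offset=10
After 2 (seek(-14, END)): offset=14
After 3 (seek(-2, CUR)): offset=12
After 4 (read(8)): returned '9LUBXQY9', offset=20
After 5 (read(8)): returned '685TA7ZQ', offset=28
After 6 (seek(-24, END)): offset=4
After 7 (seek(-1, CUR)): offset=3
After 8 (read(2)): returned 'KB', offset=5

Answer: 5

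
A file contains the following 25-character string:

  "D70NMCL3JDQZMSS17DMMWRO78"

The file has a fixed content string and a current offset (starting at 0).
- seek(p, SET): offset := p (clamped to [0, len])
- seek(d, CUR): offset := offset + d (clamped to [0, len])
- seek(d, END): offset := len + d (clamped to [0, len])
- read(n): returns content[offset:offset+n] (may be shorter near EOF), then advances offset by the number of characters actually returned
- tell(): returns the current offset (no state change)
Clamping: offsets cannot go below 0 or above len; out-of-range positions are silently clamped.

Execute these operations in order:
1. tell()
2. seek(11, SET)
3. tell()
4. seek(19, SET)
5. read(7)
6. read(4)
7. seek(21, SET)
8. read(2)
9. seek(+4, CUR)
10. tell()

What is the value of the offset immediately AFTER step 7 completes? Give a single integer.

After 1 (tell()): offset=0
After 2 (seek(11, SET)): offset=11
After 3 (tell()): offset=11
After 4 (seek(19, SET)): offset=19
After 5 (read(7)): returned 'MWRO78', offset=25
After 6 (read(4)): returned '', offset=25
After 7 (seek(21, SET)): offset=21

Answer: 21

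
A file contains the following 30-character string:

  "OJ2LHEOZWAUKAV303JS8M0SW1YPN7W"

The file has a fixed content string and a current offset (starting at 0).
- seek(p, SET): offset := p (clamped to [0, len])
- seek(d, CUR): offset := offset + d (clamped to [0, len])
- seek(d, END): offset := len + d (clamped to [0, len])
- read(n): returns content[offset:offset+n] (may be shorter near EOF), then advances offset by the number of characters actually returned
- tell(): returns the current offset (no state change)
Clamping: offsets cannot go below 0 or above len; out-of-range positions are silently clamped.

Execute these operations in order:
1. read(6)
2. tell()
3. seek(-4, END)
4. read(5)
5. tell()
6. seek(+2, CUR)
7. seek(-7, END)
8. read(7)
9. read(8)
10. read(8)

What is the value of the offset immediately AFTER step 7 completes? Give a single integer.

Answer: 23

Derivation:
After 1 (read(6)): returned 'OJ2LHE', offset=6
After 2 (tell()): offset=6
After 3 (seek(-4, END)): offset=26
After 4 (read(5)): returned 'PN7W', offset=30
After 5 (tell()): offset=30
After 6 (seek(+2, CUR)): offset=30
After 7 (seek(-7, END)): offset=23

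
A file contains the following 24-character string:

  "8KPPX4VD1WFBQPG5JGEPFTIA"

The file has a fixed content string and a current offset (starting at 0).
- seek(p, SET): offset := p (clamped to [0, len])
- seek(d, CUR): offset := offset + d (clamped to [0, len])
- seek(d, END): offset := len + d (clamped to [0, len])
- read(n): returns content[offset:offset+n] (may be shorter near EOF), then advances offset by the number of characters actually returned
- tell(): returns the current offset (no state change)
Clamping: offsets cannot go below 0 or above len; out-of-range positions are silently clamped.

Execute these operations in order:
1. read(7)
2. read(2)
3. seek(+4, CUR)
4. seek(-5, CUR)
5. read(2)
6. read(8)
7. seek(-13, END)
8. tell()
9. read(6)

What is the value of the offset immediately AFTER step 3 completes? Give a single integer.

After 1 (read(7)): returned '8KPPX4V', offset=7
After 2 (read(2)): returned 'D1', offset=9
After 3 (seek(+4, CUR)): offset=13

Answer: 13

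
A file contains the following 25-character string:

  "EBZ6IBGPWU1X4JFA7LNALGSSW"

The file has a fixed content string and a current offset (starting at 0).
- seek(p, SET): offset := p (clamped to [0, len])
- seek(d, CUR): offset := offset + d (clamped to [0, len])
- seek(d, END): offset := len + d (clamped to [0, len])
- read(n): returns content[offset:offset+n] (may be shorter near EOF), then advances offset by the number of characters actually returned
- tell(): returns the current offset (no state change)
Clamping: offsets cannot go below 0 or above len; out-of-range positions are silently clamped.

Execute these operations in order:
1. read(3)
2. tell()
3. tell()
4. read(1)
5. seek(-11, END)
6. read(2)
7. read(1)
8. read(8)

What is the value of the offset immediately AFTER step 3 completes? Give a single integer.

Answer: 3

Derivation:
After 1 (read(3)): returned 'EBZ', offset=3
After 2 (tell()): offset=3
After 3 (tell()): offset=3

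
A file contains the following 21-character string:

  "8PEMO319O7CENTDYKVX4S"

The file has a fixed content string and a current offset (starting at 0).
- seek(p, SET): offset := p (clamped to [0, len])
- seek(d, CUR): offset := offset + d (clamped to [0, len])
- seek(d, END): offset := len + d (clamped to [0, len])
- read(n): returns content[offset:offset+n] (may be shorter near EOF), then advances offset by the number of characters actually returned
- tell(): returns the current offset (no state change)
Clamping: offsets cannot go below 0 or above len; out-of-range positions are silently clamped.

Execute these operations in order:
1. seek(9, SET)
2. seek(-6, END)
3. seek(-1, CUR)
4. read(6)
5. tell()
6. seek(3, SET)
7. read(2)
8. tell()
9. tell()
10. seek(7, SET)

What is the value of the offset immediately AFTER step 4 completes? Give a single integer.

Answer: 20

Derivation:
After 1 (seek(9, SET)): offset=9
After 2 (seek(-6, END)): offset=15
After 3 (seek(-1, CUR)): offset=14
After 4 (read(6)): returned 'DYKVX4', offset=20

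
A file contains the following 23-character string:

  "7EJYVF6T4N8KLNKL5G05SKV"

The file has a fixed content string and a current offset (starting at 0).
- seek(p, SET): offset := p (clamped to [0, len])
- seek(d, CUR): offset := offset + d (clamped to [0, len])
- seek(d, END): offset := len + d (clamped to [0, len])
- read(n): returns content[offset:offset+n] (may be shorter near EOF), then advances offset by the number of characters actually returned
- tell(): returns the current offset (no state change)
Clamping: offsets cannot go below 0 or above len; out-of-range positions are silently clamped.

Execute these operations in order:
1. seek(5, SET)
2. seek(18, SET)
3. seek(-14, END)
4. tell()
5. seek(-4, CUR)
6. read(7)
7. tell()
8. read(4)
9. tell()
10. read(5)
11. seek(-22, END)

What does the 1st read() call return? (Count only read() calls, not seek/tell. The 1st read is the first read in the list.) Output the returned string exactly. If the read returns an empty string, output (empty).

Answer: F6T4N8K

Derivation:
After 1 (seek(5, SET)): offset=5
After 2 (seek(18, SET)): offset=18
After 3 (seek(-14, END)): offset=9
After 4 (tell()): offset=9
After 5 (seek(-4, CUR)): offset=5
After 6 (read(7)): returned 'F6T4N8K', offset=12
After 7 (tell()): offset=12
After 8 (read(4)): returned 'LNKL', offset=16
After 9 (tell()): offset=16
After 10 (read(5)): returned '5G05S', offset=21
After 11 (seek(-22, END)): offset=1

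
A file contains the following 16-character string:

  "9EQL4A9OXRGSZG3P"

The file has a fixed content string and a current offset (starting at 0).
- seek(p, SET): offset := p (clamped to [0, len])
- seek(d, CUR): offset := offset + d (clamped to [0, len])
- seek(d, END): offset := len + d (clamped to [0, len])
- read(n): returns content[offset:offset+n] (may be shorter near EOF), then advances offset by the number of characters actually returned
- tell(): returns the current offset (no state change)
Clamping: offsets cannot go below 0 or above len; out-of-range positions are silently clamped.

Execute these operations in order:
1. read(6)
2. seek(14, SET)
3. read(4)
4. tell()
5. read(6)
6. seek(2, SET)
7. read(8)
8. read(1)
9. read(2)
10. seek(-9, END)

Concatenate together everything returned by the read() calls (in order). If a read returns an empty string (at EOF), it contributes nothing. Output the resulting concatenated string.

Answer: 9EQL4A3PQL4A9OXRGSZ

Derivation:
After 1 (read(6)): returned '9EQL4A', offset=6
After 2 (seek(14, SET)): offset=14
After 3 (read(4)): returned '3P', offset=16
After 4 (tell()): offset=16
After 5 (read(6)): returned '', offset=16
After 6 (seek(2, SET)): offset=2
After 7 (read(8)): returned 'QL4A9OXR', offset=10
After 8 (read(1)): returned 'G', offset=11
After 9 (read(2)): returned 'SZ', offset=13
After 10 (seek(-9, END)): offset=7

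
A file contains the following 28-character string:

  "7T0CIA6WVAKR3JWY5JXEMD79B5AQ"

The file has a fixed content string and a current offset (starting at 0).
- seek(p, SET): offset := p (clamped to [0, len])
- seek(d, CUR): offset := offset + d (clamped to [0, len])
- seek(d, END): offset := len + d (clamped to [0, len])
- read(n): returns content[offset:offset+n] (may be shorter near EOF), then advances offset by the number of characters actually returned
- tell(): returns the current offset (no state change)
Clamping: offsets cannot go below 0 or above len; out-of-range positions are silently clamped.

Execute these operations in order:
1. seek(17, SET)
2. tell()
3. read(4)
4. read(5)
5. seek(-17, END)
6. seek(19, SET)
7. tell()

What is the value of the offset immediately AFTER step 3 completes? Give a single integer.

After 1 (seek(17, SET)): offset=17
After 2 (tell()): offset=17
After 3 (read(4)): returned 'JXEM', offset=21

Answer: 21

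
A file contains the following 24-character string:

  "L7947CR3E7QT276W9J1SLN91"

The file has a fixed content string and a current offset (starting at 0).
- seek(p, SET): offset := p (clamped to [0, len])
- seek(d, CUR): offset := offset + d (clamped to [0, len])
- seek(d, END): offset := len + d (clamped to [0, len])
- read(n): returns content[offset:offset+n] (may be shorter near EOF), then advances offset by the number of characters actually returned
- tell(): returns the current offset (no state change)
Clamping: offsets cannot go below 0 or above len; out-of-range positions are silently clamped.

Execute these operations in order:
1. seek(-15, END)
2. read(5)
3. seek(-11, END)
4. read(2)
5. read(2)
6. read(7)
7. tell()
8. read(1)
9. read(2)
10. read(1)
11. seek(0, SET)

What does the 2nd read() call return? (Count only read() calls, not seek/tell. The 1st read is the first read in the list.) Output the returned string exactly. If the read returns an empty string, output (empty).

Answer: 76

Derivation:
After 1 (seek(-15, END)): offset=9
After 2 (read(5)): returned '7QT27', offset=14
After 3 (seek(-11, END)): offset=13
After 4 (read(2)): returned '76', offset=15
After 5 (read(2)): returned 'W9', offset=17
After 6 (read(7)): returned 'J1SLN91', offset=24
After 7 (tell()): offset=24
After 8 (read(1)): returned '', offset=24
After 9 (read(2)): returned '', offset=24
After 10 (read(1)): returned '', offset=24
After 11 (seek(0, SET)): offset=0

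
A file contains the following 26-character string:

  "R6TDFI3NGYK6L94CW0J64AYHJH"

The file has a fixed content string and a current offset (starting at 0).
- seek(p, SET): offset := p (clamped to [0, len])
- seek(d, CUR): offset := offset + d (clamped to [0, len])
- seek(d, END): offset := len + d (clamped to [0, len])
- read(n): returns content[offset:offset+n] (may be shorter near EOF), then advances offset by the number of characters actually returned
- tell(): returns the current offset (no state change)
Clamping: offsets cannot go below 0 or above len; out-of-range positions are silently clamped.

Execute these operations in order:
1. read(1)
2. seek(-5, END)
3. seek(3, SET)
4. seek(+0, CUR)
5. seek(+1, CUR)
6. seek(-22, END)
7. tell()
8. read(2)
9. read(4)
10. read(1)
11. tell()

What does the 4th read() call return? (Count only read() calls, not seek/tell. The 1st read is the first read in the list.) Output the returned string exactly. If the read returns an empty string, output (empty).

Answer: K

Derivation:
After 1 (read(1)): returned 'R', offset=1
After 2 (seek(-5, END)): offset=21
After 3 (seek(3, SET)): offset=3
After 4 (seek(+0, CUR)): offset=3
After 5 (seek(+1, CUR)): offset=4
After 6 (seek(-22, END)): offset=4
After 7 (tell()): offset=4
After 8 (read(2)): returned 'FI', offset=6
After 9 (read(4)): returned '3NGY', offset=10
After 10 (read(1)): returned 'K', offset=11
After 11 (tell()): offset=11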